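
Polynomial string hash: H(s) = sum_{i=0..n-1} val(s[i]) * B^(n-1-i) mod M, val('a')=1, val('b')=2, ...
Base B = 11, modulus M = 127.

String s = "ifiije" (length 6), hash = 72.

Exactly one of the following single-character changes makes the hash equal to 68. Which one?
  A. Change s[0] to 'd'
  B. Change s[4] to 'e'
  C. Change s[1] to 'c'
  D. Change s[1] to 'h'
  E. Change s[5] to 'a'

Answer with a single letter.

Answer: E

Derivation:
Option A: s[0]='i'->'d', delta=(4-9)*11^5 mod 127 = 52, hash=72+52 mod 127 = 124
Option B: s[4]='j'->'e', delta=(5-10)*11^1 mod 127 = 72, hash=72+72 mod 127 = 17
Option C: s[1]='f'->'c', delta=(3-6)*11^4 mod 127 = 19, hash=72+19 mod 127 = 91
Option D: s[1]='f'->'h', delta=(8-6)*11^4 mod 127 = 72, hash=72+72 mod 127 = 17
Option E: s[5]='e'->'a', delta=(1-5)*11^0 mod 127 = 123, hash=72+123 mod 127 = 68 <-- target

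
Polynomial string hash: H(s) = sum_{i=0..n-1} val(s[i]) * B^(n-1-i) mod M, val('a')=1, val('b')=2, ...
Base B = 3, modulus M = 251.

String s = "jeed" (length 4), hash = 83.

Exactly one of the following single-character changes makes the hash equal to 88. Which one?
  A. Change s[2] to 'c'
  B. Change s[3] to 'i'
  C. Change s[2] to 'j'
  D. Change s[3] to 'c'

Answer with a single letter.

Answer: B

Derivation:
Option A: s[2]='e'->'c', delta=(3-5)*3^1 mod 251 = 245, hash=83+245 mod 251 = 77
Option B: s[3]='d'->'i', delta=(9-4)*3^0 mod 251 = 5, hash=83+5 mod 251 = 88 <-- target
Option C: s[2]='e'->'j', delta=(10-5)*3^1 mod 251 = 15, hash=83+15 mod 251 = 98
Option D: s[3]='d'->'c', delta=(3-4)*3^0 mod 251 = 250, hash=83+250 mod 251 = 82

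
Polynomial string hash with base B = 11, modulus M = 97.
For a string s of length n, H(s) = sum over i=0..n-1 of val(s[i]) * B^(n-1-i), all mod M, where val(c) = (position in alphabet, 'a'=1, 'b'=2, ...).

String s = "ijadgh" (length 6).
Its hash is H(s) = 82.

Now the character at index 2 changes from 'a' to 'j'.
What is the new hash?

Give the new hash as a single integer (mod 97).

Answer: 33

Derivation:
val('a') = 1, val('j') = 10
Position k = 2, exponent = n-1-k = 3
B^3 mod M = 11^3 mod 97 = 70
Delta = (10 - 1) * 70 mod 97 = 48
New hash = (82 + 48) mod 97 = 33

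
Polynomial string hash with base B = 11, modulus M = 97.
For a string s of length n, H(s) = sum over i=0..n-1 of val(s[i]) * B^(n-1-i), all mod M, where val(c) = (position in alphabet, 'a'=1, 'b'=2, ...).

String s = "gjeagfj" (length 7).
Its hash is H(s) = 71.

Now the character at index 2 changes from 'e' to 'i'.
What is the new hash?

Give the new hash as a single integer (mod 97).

val('e') = 5, val('i') = 9
Position k = 2, exponent = n-1-k = 4
B^4 mod M = 11^4 mod 97 = 91
Delta = (9 - 5) * 91 mod 97 = 73
New hash = (71 + 73) mod 97 = 47

Answer: 47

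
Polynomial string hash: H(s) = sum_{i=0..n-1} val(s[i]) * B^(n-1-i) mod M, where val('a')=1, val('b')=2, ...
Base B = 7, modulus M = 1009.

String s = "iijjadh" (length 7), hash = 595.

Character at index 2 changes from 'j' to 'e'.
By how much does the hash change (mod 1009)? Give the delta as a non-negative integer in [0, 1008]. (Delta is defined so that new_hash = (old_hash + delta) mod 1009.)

Answer: 103

Derivation:
Delta formula: (val(new) - val(old)) * B^(n-1-k) mod M
  val('e') - val('j') = 5 - 10 = -5
  B^(n-1-k) = 7^4 mod 1009 = 383
  Delta = -5 * 383 mod 1009 = 103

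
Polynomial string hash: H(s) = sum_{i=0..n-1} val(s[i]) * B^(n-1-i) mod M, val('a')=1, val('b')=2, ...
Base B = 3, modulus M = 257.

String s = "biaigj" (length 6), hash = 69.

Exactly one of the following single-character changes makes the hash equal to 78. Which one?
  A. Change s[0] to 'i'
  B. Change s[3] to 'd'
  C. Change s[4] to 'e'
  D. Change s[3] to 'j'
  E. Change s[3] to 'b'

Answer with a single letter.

Option A: s[0]='b'->'i', delta=(9-2)*3^5 mod 257 = 159, hash=69+159 mod 257 = 228
Option B: s[3]='i'->'d', delta=(4-9)*3^2 mod 257 = 212, hash=69+212 mod 257 = 24
Option C: s[4]='g'->'e', delta=(5-7)*3^1 mod 257 = 251, hash=69+251 mod 257 = 63
Option D: s[3]='i'->'j', delta=(10-9)*3^2 mod 257 = 9, hash=69+9 mod 257 = 78 <-- target
Option E: s[3]='i'->'b', delta=(2-9)*3^2 mod 257 = 194, hash=69+194 mod 257 = 6

Answer: D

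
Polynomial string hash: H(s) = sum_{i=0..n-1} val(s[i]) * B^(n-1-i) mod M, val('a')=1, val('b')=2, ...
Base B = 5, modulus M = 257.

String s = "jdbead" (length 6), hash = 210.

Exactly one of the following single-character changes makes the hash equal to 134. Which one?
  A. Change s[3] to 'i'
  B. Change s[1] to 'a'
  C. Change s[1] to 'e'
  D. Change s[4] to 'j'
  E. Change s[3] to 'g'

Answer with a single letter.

Answer: B

Derivation:
Option A: s[3]='e'->'i', delta=(9-5)*5^2 mod 257 = 100, hash=210+100 mod 257 = 53
Option B: s[1]='d'->'a', delta=(1-4)*5^4 mod 257 = 181, hash=210+181 mod 257 = 134 <-- target
Option C: s[1]='d'->'e', delta=(5-4)*5^4 mod 257 = 111, hash=210+111 mod 257 = 64
Option D: s[4]='a'->'j', delta=(10-1)*5^1 mod 257 = 45, hash=210+45 mod 257 = 255
Option E: s[3]='e'->'g', delta=(7-5)*5^2 mod 257 = 50, hash=210+50 mod 257 = 3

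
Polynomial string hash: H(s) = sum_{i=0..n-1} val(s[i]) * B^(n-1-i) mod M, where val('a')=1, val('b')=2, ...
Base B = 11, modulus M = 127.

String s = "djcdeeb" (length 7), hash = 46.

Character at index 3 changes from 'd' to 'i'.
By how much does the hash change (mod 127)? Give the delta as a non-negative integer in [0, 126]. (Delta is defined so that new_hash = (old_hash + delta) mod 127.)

Answer: 51

Derivation:
Delta formula: (val(new) - val(old)) * B^(n-1-k) mod M
  val('i') - val('d') = 9 - 4 = 5
  B^(n-1-k) = 11^3 mod 127 = 61
  Delta = 5 * 61 mod 127 = 51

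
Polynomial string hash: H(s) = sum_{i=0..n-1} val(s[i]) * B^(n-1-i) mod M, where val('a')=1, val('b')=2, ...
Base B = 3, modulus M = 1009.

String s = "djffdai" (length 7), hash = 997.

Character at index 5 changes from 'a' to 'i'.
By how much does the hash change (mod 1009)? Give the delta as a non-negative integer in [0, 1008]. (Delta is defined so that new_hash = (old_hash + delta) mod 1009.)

Answer: 24

Derivation:
Delta formula: (val(new) - val(old)) * B^(n-1-k) mod M
  val('i') - val('a') = 9 - 1 = 8
  B^(n-1-k) = 3^1 mod 1009 = 3
  Delta = 8 * 3 mod 1009 = 24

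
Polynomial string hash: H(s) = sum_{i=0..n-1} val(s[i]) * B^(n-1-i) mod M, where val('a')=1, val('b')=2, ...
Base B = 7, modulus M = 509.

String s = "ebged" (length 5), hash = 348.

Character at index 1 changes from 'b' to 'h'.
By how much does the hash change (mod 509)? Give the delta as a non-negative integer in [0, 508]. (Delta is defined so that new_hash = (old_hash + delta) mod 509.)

Answer: 22

Derivation:
Delta formula: (val(new) - val(old)) * B^(n-1-k) mod M
  val('h') - val('b') = 8 - 2 = 6
  B^(n-1-k) = 7^3 mod 509 = 343
  Delta = 6 * 343 mod 509 = 22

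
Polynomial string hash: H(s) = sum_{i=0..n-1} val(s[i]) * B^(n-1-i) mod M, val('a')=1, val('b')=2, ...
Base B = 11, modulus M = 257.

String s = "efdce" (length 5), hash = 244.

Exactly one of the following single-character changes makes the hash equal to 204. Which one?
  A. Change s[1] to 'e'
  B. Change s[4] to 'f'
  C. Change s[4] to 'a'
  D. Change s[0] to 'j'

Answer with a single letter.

Option A: s[1]='f'->'e', delta=(5-6)*11^3 mod 257 = 211, hash=244+211 mod 257 = 198
Option B: s[4]='e'->'f', delta=(6-5)*11^0 mod 257 = 1, hash=244+1 mod 257 = 245
Option C: s[4]='e'->'a', delta=(1-5)*11^0 mod 257 = 253, hash=244+253 mod 257 = 240
Option D: s[0]='e'->'j', delta=(10-5)*11^4 mod 257 = 217, hash=244+217 mod 257 = 204 <-- target

Answer: D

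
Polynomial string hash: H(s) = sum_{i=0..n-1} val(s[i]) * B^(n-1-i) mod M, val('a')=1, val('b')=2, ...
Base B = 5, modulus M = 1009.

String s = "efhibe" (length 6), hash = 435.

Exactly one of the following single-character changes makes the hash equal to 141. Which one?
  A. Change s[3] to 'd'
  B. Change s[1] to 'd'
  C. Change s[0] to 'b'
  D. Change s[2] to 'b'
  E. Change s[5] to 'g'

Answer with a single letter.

Answer: C

Derivation:
Option A: s[3]='i'->'d', delta=(4-9)*5^2 mod 1009 = 884, hash=435+884 mod 1009 = 310
Option B: s[1]='f'->'d', delta=(4-6)*5^4 mod 1009 = 768, hash=435+768 mod 1009 = 194
Option C: s[0]='e'->'b', delta=(2-5)*5^5 mod 1009 = 715, hash=435+715 mod 1009 = 141 <-- target
Option D: s[2]='h'->'b', delta=(2-8)*5^3 mod 1009 = 259, hash=435+259 mod 1009 = 694
Option E: s[5]='e'->'g', delta=(7-5)*5^0 mod 1009 = 2, hash=435+2 mod 1009 = 437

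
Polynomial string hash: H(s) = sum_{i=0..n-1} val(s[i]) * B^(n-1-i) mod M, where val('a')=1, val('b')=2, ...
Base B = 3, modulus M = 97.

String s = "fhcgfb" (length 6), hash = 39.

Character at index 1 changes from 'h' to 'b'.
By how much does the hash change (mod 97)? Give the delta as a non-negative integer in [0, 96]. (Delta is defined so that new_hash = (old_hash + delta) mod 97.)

Answer: 96

Derivation:
Delta formula: (val(new) - val(old)) * B^(n-1-k) mod M
  val('b') - val('h') = 2 - 8 = -6
  B^(n-1-k) = 3^4 mod 97 = 81
  Delta = -6 * 81 mod 97 = 96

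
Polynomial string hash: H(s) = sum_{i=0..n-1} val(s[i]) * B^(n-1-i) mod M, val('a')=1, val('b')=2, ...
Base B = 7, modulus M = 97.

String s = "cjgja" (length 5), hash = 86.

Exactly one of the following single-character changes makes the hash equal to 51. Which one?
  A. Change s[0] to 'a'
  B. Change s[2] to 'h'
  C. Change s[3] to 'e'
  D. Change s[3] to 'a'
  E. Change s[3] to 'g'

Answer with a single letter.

Option A: s[0]='c'->'a', delta=(1-3)*7^4 mod 97 = 48, hash=86+48 mod 97 = 37
Option B: s[2]='g'->'h', delta=(8-7)*7^2 mod 97 = 49, hash=86+49 mod 97 = 38
Option C: s[3]='j'->'e', delta=(5-10)*7^1 mod 97 = 62, hash=86+62 mod 97 = 51 <-- target
Option D: s[3]='j'->'a', delta=(1-10)*7^1 mod 97 = 34, hash=86+34 mod 97 = 23
Option E: s[3]='j'->'g', delta=(7-10)*7^1 mod 97 = 76, hash=86+76 mod 97 = 65

Answer: C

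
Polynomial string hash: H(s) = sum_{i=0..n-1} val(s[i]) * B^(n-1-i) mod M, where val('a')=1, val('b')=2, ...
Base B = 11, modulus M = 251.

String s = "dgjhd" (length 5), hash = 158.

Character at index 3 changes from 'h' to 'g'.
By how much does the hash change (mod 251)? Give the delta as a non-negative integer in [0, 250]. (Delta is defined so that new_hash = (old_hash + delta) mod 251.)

Delta formula: (val(new) - val(old)) * B^(n-1-k) mod M
  val('g') - val('h') = 7 - 8 = -1
  B^(n-1-k) = 11^1 mod 251 = 11
  Delta = -1 * 11 mod 251 = 240

Answer: 240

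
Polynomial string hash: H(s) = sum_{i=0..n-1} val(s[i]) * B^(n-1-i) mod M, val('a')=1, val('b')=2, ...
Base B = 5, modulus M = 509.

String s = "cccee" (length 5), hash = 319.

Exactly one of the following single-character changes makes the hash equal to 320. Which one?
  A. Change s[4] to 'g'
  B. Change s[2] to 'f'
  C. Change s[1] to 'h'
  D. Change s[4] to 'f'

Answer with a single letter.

Answer: D

Derivation:
Option A: s[4]='e'->'g', delta=(7-5)*5^0 mod 509 = 2, hash=319+2 mod 509 = 321
Option B: s[2]='c'->'f', delta=(6-3)*5^2 mod 509 = 75, hash=319+75 mod 509 = 394
Option C: s[1]='c'->'h', delta=(8-3)*5^3 mod 509 = 116, hash=319+116 mod 509 = 435
Option D: s[4]='e'->'f', delta=(6-5)*5^0 mod 509 = 1, hash=319+1 mod 509 = 320 <-- target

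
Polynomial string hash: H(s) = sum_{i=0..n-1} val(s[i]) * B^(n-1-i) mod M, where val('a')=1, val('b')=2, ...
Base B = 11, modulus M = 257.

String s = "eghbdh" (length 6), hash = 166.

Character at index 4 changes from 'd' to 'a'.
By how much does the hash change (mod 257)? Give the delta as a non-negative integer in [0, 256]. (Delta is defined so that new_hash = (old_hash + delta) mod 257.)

Answer: 224

Derivation:
Delta formula: (val(new) - val(old)) * B^(n-1-k) mod M
  val('a') - val('d') = 1 - 4 = -3
  B^(n-1-k) = 11^1 mod 257 = 11
  Delta = -3 * 11 mod 257 = 224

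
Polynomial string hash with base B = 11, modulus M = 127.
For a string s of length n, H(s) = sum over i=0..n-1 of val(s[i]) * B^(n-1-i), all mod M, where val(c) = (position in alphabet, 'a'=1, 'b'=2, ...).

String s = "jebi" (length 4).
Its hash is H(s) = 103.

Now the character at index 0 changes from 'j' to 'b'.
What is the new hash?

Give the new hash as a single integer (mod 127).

Answer: 123

Derivation:
val('j') = 10, val('b') = 2
Position k = 0, exponent = n-1-k = 3
B^3 mod M = 11^3 mod 127 = 61
Delta = (2 - 10) * 61 mod 127 = 20
New hash = (103 + 20) mod 127 = 123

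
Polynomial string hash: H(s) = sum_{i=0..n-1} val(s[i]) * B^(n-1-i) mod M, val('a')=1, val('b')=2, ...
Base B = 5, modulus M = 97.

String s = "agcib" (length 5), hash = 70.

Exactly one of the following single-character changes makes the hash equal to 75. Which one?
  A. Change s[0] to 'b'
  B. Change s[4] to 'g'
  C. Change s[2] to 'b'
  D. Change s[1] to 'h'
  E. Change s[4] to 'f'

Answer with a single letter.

Answer: B

Derivation:
Option A: s[0]='a'->'b', delta=(2-1)*5^4 mod 97 = 43, hash=70+43 mod 97 = 16
Option B: s[4]='b'->'g', delta=(7-2)*5^0 mod 97 = 5, hash=70+5 mod 97 = 75 <-- target
Option C: s[2]='c'->'b', delta=(2-3)*5^2 mod 97 = 72, hash=70+72 mod 97 = 45
Option D: s[1]='g'->'h', delta=(8-7)*5^3 mod 97 = 28, hash=70+28 mod 97 = 1
Option E: s[4]='b'->'f', delta=(6-2)*5^0 mod 97 = 4, hash=70+4 mod 97 = 74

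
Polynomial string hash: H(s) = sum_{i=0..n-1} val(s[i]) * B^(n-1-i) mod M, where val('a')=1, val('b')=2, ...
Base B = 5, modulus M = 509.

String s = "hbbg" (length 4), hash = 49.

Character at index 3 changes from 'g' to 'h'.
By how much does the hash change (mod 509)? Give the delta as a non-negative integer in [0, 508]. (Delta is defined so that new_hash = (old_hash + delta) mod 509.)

Answer: 1

Derivation:
Delta formula: (val(new) - val(old)) * B^(n-1-k) mod M
  val('h') - val('g') = 8 - 7 = 1
  B^(n-1-k) = 5^0 mod 509 = 1
  Delta = 1 * 1 mod 509 = 1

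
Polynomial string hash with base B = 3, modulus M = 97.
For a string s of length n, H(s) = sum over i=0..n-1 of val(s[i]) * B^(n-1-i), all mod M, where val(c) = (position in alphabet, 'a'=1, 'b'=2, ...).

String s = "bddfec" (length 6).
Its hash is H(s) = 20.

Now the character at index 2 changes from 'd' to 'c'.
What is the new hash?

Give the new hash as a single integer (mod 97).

Answer: 90

Derivation:
val('d') = 4, val('c') = 3
Position k = 2, exponent = n-1-k = 3
B^3 mod M = 3^3 mod 97 = 27
Delta = (3 - 4) * 27 mod 97 = 70
New hash = (20 + 70) mod 97 = 90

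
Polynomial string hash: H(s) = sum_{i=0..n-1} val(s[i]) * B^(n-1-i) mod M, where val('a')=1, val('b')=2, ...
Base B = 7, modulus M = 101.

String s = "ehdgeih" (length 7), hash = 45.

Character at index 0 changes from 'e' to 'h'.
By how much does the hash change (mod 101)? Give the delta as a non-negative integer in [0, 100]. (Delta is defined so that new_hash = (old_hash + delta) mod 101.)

Delta formula: (val(new) - val(old)) * B^(n-1-k) mod M
  val('h') - val('e') = 8 - 5 = 3
  B^(n-1-k) = 7^6 mod 101 = 85
  Delta = 3 * 85 mod 101 = 53

Answer: 53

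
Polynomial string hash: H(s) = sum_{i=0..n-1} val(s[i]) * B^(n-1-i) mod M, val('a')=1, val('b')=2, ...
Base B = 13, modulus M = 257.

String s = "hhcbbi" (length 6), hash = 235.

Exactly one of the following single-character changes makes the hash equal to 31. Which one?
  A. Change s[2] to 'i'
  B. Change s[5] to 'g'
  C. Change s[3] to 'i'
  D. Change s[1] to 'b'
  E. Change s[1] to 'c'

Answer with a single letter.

Answer: D

Derivation:
Option A: s[2]='c'->'i', delta=(9-3)*13^3 mod 257 = 75, hash=235+75 mod 257 = 53
Option B: s[5]='i'->'g', delta=(7-9)*13^0 mod 257 = 255, hash=235+255 mod 257 = 233
Option C: s[3]='b'->'i', delta=(9-2)*13^2 mod 257 = 155, hash=235+155 mod 257 = 133
Option D: s[1]='h'->'b', delta=(2-8)*13^4 mod 257 = 53, hash=235+53 mod 257 = 31 <-- target
Option E: s[1]='h'->'c', delta=(3-8)*13^4 mod 257 = 87, hash=235+87 mod 257 = 65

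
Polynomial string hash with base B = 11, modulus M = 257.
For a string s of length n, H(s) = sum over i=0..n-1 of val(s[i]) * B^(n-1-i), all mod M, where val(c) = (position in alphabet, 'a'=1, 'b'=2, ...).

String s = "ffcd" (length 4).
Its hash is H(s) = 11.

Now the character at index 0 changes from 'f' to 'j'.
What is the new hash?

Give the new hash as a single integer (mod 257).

val('f') = 6, val('j') = 10
Position k = 0, exponent = n-1-k = 3
B^3 mod M = 11^3 mod 257 = 46
Delta = (10 - 6) * 46 mod 257 = 184
New hash = (11 + 184) mod 257 = 195

Answer: 195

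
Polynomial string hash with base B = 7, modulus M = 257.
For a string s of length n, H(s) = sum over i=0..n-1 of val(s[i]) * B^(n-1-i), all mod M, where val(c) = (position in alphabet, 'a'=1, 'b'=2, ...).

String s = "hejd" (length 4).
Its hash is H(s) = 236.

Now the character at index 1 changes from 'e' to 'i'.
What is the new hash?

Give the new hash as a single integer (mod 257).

Answer: 175

Derivation:
val('e') = 5, val('i') = 9
Position k = 1, exponent = n-1-k = 2
B^2 mod M = 7^2 mod 257 = 49
Delta = (9 - 5) * 49 mod 257 = 196
New hash = (236 + 196) mod 257 = 175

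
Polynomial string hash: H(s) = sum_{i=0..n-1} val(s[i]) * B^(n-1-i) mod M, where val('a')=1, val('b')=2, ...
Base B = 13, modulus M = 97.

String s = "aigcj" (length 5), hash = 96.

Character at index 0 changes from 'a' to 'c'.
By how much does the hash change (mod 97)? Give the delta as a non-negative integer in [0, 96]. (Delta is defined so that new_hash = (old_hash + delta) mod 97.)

Delta formula: (val(new) - val(old)) * B^(n-1-k) mod M
  val('c') - val('a') = 3 - 1 = 2
  B^(n-1-k) = 13^4 mod 97 = 43
  Delta = 2 * 43 mod 97 = 86

Answer: 86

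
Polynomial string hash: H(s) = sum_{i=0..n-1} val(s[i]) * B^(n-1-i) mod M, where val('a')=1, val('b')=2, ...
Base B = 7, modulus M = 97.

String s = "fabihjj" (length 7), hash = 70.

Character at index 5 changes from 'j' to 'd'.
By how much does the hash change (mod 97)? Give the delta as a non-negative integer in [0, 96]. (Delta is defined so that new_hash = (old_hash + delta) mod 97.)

Delta formula: (val(new) - val(old)) * B^(n-1-k) mod M
  val('d') - val('j') = 4 - 10 = -6
  B^(n-1-k) = 7^1 mod 97 = 7
  Delta = -6 * 7 mod 97 = 55

Answer: 55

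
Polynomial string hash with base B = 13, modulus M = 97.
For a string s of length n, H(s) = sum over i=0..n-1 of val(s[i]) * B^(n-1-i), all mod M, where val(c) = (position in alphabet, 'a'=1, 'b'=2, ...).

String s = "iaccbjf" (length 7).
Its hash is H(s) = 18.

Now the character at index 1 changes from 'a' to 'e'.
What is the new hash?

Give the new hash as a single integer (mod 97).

val('a') = 1, val('e') = 5
Position k = 1, exponent = n-1-k = 5
B^5 mod M = 13^5 mod 97 = 74
Delta = (5 - 1) * 74 mod 97 = 5
New hash = (18 + 5) mod 97 = 23

Answer: 23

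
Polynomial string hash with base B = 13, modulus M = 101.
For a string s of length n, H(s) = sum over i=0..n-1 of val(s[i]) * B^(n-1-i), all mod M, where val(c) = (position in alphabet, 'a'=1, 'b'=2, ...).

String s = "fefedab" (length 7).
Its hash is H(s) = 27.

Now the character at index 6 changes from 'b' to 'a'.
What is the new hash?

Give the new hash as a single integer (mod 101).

val('b') = 2, val('a') = 1
Position k = 6, exponent = n-1-k = 0
B^0 mod M = 13^0 mod 101 = 1
Delta = (1 - 2) * 1 mod 101 = 100
New hash = (27 + 100) mod 101 = 26

Answer: 26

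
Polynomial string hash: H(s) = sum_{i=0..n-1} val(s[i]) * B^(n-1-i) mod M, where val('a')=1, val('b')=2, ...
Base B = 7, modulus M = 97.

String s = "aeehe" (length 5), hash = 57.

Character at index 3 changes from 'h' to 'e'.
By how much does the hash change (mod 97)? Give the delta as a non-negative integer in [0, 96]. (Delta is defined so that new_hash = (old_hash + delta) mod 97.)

Delta formula: (val(new) - val(old)) * B^(n-1-k) mod M
  val('e') - val('h') = 5 - 8 = -3
  B^(n-1-k) = 7^1 mod 97 = 7
  Delta = -3 * 7 mod 97 = 76

Answer: 76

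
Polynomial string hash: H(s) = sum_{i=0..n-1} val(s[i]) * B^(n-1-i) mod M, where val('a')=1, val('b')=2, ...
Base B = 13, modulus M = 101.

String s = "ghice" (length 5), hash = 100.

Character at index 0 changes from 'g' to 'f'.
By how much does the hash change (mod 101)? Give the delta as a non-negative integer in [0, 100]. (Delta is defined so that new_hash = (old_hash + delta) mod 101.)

Delta formula: (val(new) - val(old)) * B^(n-1-k) mod M
  val('f') - val('g') = 6 - 7 = -1
  B^(n-1-k) = 13^4 mod 101 = 79
  Delta = -1 * 79 mod 101 = 22

Answer: 22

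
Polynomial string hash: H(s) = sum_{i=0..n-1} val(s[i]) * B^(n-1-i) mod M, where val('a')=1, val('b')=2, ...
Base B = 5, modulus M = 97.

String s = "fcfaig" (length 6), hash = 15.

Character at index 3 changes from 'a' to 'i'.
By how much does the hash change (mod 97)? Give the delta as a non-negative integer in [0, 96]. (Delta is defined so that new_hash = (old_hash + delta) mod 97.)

Answer: 6

Derivation:
Delta formula: (val(new) - val(old)) * B^(n-1-k) mod M
  val('i') - val('a') = 9 - 1 = 8
  B^(n-1-k) = 5^2 mod 97 = 25
  Delta = 8 * 25 mod 97 = 6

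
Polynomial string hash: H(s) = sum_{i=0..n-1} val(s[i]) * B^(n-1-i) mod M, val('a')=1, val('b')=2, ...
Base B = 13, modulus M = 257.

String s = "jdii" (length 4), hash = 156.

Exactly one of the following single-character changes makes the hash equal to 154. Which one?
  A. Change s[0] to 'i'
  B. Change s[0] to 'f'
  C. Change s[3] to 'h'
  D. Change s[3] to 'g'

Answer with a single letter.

Answer: D

Derivation:
Option A: s[0]='j'->'i', delta=(9-10)*13^3 mod 257 = 116, hash=156+116 mod 257 = 15
Option B: s[0]='j'->'f', delta=(6-10)*13^3 mod 257 = 207, hash=156+207 mod 257 = 106
Option C: s[3]='i'->'h', delta=(8-9)*13^0 mod 257 = 256, hash=156+256 mod 257 = 155
Option D: s[3]='i'->'g', delta=(7-9)*13^0 mod 257 = 255, hash=156+255 mod 257 = 154 <-- target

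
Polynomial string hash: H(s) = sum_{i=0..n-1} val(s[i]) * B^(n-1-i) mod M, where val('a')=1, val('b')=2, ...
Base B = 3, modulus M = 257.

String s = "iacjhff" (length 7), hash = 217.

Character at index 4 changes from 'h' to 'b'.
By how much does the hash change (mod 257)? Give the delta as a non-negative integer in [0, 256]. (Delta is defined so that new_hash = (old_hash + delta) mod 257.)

Answer: 203

Derivation:
Delta formula: (val(new) - val(old)) * B^(n-1-k) mod M
  val('b') - val('h') = 2 - 8 = -6
  B^(n-1-k) = 3^2 mod 257 = 9
  Delta = -6 * 9 mod 257 = 203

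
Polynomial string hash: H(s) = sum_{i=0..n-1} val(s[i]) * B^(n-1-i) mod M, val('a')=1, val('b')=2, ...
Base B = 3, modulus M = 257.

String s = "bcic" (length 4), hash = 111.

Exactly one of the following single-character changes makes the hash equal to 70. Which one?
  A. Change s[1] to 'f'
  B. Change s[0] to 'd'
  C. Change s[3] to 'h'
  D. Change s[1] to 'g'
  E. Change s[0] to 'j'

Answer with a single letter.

Answer: E

Derivation:
Option A: s[1]='c'->'f', delta=(6-3)*3^2 mod 257 = 27, hash=111+27 mod 257 = 138
Option B: s[0]='b'->'d', delta=(4-2)*3^3 mod 257 = 54, hash=111+54 mod 257 = 165
Option C: s[3]='c'->'h', delta=(8-3)*3^0 mod 257 = 5, hash=111+5 mod 257 = 116
Option D: s[1]='c'->'g', delta=(7-3)*3^2 mod 257 = 36, hash=111+36 mod 257 = 147
Option E: s[0]='b'->'j', delta=(10-2)*3^3 mod 257 = 216, hash=111+216 mod 257 = 70 <-- target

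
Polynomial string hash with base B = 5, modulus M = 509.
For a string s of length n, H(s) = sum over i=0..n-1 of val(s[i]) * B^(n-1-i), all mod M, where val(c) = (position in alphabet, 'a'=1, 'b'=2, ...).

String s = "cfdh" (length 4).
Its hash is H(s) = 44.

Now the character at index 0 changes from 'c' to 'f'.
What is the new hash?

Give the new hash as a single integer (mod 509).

Answer: 419

Derivation:
val('c') = 3, val('f') = 6
Position k = 0, exponent = n-1-k = 3
B^3 mod M = 5^3 mod 509 = 125
Delta = (6 - 3) * 125 mod 509 = 375
New hash = (44 + 375) mod 509 = 419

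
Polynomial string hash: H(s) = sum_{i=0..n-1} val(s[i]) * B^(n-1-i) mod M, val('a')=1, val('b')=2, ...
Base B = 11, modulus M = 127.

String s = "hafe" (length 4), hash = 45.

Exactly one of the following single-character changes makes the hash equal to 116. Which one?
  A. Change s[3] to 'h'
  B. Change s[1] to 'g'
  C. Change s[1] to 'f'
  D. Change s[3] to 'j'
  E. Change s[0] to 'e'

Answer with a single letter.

Option A: s[3]='e'->'h', delta=(8-5)*11^0 mod 127 = 3, hash=45+3 mod 127 = 48
Option B: s[1]='a'->'g', delta=(7-1)*11^2 mod 127 = 91, hash=45+91 mod 127 = 9
Option C: s[1]='a'->'f', delta=(6-1)*11^2 mod 127 = 97, hash=45+97 mod 127 = 15
Option D: s[3]='e'->'j', delta=(10-5)*11^0 mod 127 = 5, hash=45+5 mod 127 = 50
Option E: s[0]='h'->'e', delta=(5-8)*11^3 mod 127 = 71, hash=45+71 mod 127 = 116 <-- target

Answer: E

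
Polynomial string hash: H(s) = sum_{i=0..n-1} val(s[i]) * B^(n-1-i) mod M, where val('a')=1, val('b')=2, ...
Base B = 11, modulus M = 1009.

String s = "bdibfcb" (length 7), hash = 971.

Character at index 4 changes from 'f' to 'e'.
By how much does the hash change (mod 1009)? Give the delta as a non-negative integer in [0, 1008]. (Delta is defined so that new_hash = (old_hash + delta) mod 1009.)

Delta formula: (val(new) - val(old)) * B^(n-1-k) mod M
  val('e') - val('f') = 5 - 6 = -1
  B^(n-1-k) = 11^2 mod 1009 = 121
  Delta = -1 * 121 mod 1009 = 888

Answer: 888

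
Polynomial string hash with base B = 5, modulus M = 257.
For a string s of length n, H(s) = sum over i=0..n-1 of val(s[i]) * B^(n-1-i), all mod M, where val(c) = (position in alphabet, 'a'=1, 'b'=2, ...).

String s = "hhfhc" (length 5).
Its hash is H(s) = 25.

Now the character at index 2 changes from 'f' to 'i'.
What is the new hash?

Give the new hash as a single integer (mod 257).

Answer: 100

Derivation:
val('f') = 6, val('i') = 9
Position k = 2, exponent = n-1-k = 2
B^2 mod M = 5^2 mod 257 = 25
Delta = (9 - 6) * 25 mod 257 = 75
New hash = (25 + 75) mod 257 = 100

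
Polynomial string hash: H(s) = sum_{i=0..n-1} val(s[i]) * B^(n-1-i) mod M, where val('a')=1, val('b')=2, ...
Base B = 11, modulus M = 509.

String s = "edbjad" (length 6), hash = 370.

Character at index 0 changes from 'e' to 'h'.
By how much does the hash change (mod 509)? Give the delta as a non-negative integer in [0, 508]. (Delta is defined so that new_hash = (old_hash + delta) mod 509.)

Delta formula: (val(new) - val(old)) * B^(n-1-k) mod M
  val('h') - val('e') = 8 - 5 = 3
  B^(n-1-k) = 11^5 mod 509 = 207
  Delta = 3 * 207 mod 509 = 112

Answer: 112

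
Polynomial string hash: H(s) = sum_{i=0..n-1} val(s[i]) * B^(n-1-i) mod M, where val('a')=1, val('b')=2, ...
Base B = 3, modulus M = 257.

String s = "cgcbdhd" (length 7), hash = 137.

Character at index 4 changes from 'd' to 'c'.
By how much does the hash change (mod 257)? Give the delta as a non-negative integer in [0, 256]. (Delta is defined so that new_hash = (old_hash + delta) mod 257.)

Answer: 248

Derivation:
Delta formula: (val(new) - val(old)) * B^(n-1-k) mod M
  val('c') - val('d') = 3 - 4 = -1
  B^(n-1-k) = 3^2 mod 257 = 9
  Delta = -1 * 9 mod 257 = 248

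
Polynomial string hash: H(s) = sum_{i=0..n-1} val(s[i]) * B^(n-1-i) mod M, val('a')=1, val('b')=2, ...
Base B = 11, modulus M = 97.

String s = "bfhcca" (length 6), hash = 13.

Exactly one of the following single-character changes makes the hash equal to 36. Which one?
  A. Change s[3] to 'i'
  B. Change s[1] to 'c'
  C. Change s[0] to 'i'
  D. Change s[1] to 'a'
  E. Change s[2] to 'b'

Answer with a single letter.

Answer: C

Derivation:
Option A: s[3]='c'->'i', delta=(9-3)*11^2 mod 97 = 47, hash=13+47 mod 97 = 60
Option B: s[1]='f'->'c', delta=(3-6)*11^4 mod 97 = 18, hash=13+18 mod 97 = 31
Option C: s[0]='b'->'i', delta=(9-2)*11^5 mod 97 = 23, hash=13+23 mod 97 = 36 <-- target
Option D: s[1]='f'->'a', delta=(1-6)*11^4 mod 97 = 30, hash=13+30 mod 97 = 43
Option E: s[2]='h'->'b', delta=(2-8)*11^3 mod 97 = 65, hash=13+65 mod 97 = 78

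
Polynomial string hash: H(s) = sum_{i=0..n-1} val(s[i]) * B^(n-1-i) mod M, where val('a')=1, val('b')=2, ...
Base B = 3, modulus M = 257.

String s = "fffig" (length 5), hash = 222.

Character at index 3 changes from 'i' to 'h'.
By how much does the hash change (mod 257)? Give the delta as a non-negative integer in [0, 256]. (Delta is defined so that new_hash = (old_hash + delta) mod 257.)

Answer: 254

Derivation:
Delta formula: (val(new) - val(old)) * B^(n-1-k) mod M
  val('h') - val('i') = 8 - 9 = -1
  B^(n-1-k) = 3^1 mod 257 = 3
  Delta = -1 * 3 mod 257 = 254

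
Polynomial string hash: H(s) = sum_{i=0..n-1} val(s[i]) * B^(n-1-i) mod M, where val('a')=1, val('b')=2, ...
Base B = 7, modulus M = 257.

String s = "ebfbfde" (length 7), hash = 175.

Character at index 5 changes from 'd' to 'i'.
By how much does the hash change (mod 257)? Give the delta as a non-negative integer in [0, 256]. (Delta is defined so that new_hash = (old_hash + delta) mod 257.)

Answer: 35

Derivation:
Delta formula: (val(new) - val(old)) * B^(n-1-k) mod M
  val('i') - val('d') = 9 - 4 = 5
  B^(n-1-k) = 7^1 mod 257 = 7
  Delta = 5 * 7 mod 257 = 35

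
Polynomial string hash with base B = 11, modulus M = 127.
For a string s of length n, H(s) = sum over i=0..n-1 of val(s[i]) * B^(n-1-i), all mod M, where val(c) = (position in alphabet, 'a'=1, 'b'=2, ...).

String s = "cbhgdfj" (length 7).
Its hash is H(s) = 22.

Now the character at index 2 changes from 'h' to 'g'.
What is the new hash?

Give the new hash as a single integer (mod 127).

val('h') = 8, val('g') = 7
Position k = 2, exponent = n-1-k = 4
B^4 mod M = 11^4 mod 127 = 36
Delta = (7 - 8) * 36 mod 127 = 91
New hash = (22 + 91) mod 127 = 113

Answer: 113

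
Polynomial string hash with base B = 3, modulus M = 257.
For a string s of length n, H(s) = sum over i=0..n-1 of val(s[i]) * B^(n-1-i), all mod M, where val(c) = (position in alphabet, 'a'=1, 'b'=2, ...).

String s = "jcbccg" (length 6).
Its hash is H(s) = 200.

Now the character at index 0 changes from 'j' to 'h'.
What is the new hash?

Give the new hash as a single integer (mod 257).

val('j') = 10, val('h') = 8
Position k = 0, exponent = n-1-k = 5
B^5 mod M = 3^5 mod 257 = 243
Delta = (8 - 10) * 243 mod 257 = 28
New hash = (200 + 28) mod 257 = 228

Answer: 228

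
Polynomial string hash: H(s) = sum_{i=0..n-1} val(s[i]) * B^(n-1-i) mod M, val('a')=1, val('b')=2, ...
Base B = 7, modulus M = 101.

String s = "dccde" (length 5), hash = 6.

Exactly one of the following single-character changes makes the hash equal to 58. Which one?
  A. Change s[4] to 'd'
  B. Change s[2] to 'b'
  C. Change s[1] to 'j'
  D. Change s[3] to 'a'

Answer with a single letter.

Answer: B

Derivation:
Option A: s[4]='e'->'d', delta=(4-5)*7^0 mod 101 = 100, hash=6+100 mod 101 = 5
Option B: s[2]='c'->'b', delta=(2-3)*7^2 mod 101 = 52, hash=6+52 mod 101 = 58 <-- target
Option C: s[1]='c'->'j', delta=(10-3)*7^3 mod 101 = 78, hash=6+78 mod 101 = 84
Option D: s[3]='d'->'a', delta=(1-4)*7^1 mod 101 = 80, hash=6+80 mod 101 = 86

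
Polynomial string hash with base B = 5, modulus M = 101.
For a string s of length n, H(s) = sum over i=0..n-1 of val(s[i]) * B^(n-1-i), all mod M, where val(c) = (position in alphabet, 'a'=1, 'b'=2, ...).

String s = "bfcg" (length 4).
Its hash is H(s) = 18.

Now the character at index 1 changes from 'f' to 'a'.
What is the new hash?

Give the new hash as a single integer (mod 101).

val('f') = 6, val('a') = 1
Position k = 1, exponent = n-1-k = 2
B^2 mod M = 5^2 mod 101 = 25
Delta = (1 - 6) * 25 mod 101 = 77
New hash = (18 + 77) mod 101 = 95

Answer: 95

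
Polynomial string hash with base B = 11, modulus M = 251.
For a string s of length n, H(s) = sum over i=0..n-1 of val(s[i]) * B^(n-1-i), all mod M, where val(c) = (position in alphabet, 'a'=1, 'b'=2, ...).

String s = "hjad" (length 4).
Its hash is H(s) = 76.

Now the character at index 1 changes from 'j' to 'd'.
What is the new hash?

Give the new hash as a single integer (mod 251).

val('j') = 10, val('d') = 4
Position k = 1, exponent = n-1-k = 2
B^2 mod M = 11^2 mod 251 = 121
Delta = (4 - 10) * 121 mod 251 = 27
New hash = (76 + 27) mod 251 = 103

Answer: 103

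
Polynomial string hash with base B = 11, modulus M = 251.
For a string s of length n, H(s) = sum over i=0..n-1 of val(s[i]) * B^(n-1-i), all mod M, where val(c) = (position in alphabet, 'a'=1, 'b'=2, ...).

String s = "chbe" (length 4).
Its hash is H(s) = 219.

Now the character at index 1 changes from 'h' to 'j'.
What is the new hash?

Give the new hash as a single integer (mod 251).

Answer: 210

Derivation:
val('h') = 8, val('j') = 10
Position k = 1, exponent = n-1-k = 2
B^2 mod M = 11^2 mod 251 = 121
Delta = (10 - 8) * 121 mod 251 = 242
New hash = (219 + 242) mod 251 = 210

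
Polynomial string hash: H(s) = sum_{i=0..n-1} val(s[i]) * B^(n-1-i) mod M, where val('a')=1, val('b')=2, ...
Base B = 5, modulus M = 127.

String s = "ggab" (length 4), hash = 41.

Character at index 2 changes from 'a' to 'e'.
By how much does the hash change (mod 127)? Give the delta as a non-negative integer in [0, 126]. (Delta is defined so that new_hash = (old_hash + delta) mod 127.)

Answer: 20

Derivation:
Delta formula: (val(new) - val(old)) * B^(n-1-k) mod M
  val('e') - val('a') = 5 - 1 = 4
  B^(n-1-k) = 5^1 mod 127 = 5
  Delta = 4 * 5 mod 127 = 20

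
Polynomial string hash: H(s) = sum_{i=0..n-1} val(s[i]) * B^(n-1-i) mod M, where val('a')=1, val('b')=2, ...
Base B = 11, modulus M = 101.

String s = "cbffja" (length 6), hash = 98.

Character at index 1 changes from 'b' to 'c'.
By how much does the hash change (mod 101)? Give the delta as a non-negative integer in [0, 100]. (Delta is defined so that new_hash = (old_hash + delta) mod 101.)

Delta formula: (val(new) - val(old)) * B^(n-1-k) mod M
  val('c') - val('b') = 3 - 2 = 1
  B^(n-1-k) = 11^4 mod 101 = 97
  Delta = 1 * 97 mod 101 = 97

Answer: 97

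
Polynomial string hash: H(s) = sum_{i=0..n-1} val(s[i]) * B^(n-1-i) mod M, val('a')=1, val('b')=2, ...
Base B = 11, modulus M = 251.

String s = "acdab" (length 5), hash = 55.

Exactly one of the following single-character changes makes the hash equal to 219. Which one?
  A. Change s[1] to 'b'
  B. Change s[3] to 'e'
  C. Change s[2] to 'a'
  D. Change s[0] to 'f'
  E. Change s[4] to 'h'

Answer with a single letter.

Answer: D

Derivation:
Option A: s[1]='c'->'b', delta=(2-3)*11^3 mod 251 = 175, hash=55+175 mod 251 = 230
Option B: s[3]='a'->'e', delta=(5-1)*11^1 mod 251 = 44, hash=55+44 mod 251 = 99
Option C: s[2]='d'->'a', delta=(1-4)*11^2 mod 251 = 139, hash=55+139 mod 251 = 194
Option D: s[0]='a'->'f', delta=(6-1)*11^4 mod 251 = 164, hash=55+164 mod 251 = 219 <-- target
Option E: s[4]='b'->'h', delta=(8-2)*11^0 mod 251 = 6, hash=55+6 mod 251 = 61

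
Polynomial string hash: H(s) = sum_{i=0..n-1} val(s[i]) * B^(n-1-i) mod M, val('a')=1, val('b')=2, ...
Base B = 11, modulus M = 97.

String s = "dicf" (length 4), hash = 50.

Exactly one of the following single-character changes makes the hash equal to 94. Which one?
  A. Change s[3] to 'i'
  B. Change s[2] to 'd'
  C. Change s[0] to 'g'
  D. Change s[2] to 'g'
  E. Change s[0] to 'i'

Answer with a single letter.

Answer: D

Derivation:
Option A: s[3]='f'->'i', delta=(9-6)*11^0 mod 97 = 3, hash=50+3 mod 97 = 53
Option B: s[2]='c'->'d', delta=(4-3)*11^1 mod 97 = 11, hash=50+11 mod 97 = 61
Option C: s[0]='d'->'g', delta=(7-4)*11^3 mod 97 = 16, hash=50+16 mod 97 = 66
Option D: s[2]='c'->'g', delta=(7-3)*11^1 mod 97 = 44, hash=50+44 mod 97 = 94 <-- target
Option E: s[0]='d'->'i', delta=(9-4)*11^3 mod 97 = 59, hash=50+59 mod 97 = 12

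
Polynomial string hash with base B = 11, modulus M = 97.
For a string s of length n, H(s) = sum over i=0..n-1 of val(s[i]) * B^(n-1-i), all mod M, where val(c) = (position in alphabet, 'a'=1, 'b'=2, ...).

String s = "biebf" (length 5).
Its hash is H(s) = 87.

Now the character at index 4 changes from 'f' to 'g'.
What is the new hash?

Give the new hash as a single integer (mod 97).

Answer: 88

Derivation:
val('f') = 6, val('g') = 7
Position k = 4, exponent = n-1-k = 0
B^0 mod M = 11^0 mod 97 = 1
Delta = (7 - 6) * 1 mod 97 = 1
New hash = (87 + 1) mod 97 = 88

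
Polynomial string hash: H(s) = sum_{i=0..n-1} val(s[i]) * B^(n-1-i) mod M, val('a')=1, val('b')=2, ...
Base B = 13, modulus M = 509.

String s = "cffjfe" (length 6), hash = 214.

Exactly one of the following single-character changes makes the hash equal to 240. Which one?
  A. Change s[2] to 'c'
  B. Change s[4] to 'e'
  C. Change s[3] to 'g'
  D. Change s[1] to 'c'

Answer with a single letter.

Answer: A

Derivation:
Option A: s[2]='f'->'c', delta=(3-6)*13^3 mod 509 = 26, hash=214+26 mod 509 = 240 <-- target
Option B: s[4]='f'->'e', delta=(5-6)*13^1 mod 509 = 496, hash=214+496 mod 509 = 201
Option C: s[3]='j'->'g', delta=(7-10)*13^2 mod 509 = 2, hash=214+2 mod 509 = 216
Option D: s[1]='f'->'c', delta=(3-6)*13^4 mod 509 = 338, hash=214+338 mod 509 = 43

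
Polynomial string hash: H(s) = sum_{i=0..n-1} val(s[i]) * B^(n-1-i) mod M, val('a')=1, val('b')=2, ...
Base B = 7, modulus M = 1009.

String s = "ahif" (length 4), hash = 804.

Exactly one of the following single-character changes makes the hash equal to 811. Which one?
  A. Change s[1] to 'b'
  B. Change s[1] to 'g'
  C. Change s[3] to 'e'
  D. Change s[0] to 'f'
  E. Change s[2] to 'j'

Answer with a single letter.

Answer: E

Derivation:
Option A: s[1]='h'->'b', delta=(2-8)*7^2 mod 1009 = 715, hash=804+715 mod 1009 = 510
Option B: s[1]='h'->'g', delta=(7-8)*7^2 mod 1009 = 960, hash=804+960 mod 1009 = 755
Option C: s[3]='f'->'e', delta=(5-6)*7^0 mod 1009 = 1008, hash=804+1008 mod 1009 = 803
Option D: s[0]='a'->'f', delta=(6-1)*7^3 mod 1009 = 706, hash=804+706 mod 1009 = 501
Option E: s[2]='i'->'j', delta=(10-9)*7^1 mod 1009 = 7, hash=804+7 mod 1009 = 811 <-- target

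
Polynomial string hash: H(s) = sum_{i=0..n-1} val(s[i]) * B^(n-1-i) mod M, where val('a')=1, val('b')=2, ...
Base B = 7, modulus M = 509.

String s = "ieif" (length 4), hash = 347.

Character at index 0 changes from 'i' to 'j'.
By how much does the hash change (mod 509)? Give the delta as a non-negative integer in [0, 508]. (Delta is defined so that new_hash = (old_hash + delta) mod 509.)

Delta formula: (val(new) - val(old)) * B^(n-1-k) mod M
  val('j') - val('i') = 10 - 9 = 1
  B^(n-1-k) = 7^3 mod 509 = 343
  Delta = 1 * 343 mod 509 = 343

Answer: 343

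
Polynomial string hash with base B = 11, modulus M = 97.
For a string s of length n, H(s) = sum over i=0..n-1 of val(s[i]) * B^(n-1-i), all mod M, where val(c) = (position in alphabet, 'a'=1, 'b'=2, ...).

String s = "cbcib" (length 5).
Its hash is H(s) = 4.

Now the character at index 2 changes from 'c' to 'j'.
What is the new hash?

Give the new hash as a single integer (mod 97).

val('c') = 3, val('j') = 10
Position k = 2, exponent = n-1-k = 2
B^2 mod M = 11^2 mod 97 = 24
Delta = (10 - 3) * 24 mod 97 = 71
New hash = (4 + 71) mod 97 = 75

Answer: 75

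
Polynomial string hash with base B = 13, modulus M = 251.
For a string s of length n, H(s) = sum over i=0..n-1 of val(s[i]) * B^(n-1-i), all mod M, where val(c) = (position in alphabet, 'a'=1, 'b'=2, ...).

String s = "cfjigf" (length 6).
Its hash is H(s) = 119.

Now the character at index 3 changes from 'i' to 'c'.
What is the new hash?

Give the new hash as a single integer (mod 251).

val('i') = 9, val('c') = 3
Position k = 3, exponent = n-1-k = 2
B^2 mod M = 13^2 mod 251 = 169
Delta = (3 - 9) * 169 mod 251 = 241
New hash = (119 + 241) mod 251 = 109

Answer: 109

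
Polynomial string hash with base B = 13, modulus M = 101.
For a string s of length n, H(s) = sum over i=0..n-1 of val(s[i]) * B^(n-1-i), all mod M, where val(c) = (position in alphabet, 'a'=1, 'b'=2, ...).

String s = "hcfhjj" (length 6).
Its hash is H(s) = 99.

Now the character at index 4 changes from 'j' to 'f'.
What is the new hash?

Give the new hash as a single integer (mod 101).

Answer: 47

Derivation:
val('j') = 10, val('f') = 6
Position k = 4, exponent = n-1-k = 1
B^1 mod M = 13^1 mod 101 = 13
Delta = (6 - 10) * 13 mod 101 = 49
New hash = (99 + 49) mod 101 = 47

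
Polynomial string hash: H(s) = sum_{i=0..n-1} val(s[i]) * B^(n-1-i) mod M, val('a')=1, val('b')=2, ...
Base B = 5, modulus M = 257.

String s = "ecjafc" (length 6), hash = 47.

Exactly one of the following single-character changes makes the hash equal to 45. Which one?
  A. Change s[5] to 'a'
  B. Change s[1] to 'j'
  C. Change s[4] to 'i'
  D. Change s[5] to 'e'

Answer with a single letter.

Option A: s[5]='c'->'a', delta=(1-3)*5^0 mod 257 = 255, hash=47+255 mod 257 = 45 <-- target
Option B: s[1]='c'->'j', delta=(10-3)*5^4 mod 257 = 6, hash=47+6 mod 257 = 53
Option C: s[4]='f'->'i', delta=(9-6)*5^1 mod 257 = 15, hash=47+15 mod 257 = 62
Option D: s[5]='c'->'e', delta=(5-3)*5^0 mod 257 = 2, hash=47+2 mod 257 = 49

Answer: A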